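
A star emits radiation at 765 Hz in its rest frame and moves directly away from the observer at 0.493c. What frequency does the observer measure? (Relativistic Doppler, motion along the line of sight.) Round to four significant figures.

445.8 Hz

Relativistic Doppler (source moving away): f_obs = f_src · √((1−β)/(1+β)).
With β = 0.493: factor = √(0.507/1.493) = 0.58274.
f_obs = 765 × 0.58274 = 445.8 Hz.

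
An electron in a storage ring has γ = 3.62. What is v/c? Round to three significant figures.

0.961

β = √(1 − 1/γ²) = √(1 − 1/13.1044) = √0.92369 = 0.961.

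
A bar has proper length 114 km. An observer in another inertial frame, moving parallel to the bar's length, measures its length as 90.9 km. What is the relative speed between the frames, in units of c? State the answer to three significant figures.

Length contraction gives γ = L₀/L = 114/90.9 = 1.2541.
β = √(1 − 1/γ²) = √0.364178 = 0.603.

0.603c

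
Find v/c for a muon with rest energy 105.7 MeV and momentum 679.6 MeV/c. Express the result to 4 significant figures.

0.9881

βγ = pc/(mc²) = 679.6/105.7 = 6.4295.
Since γ² = 1 + (βγ)² = 42.3385, γ = √42.3385 = 6.5068, and β = (βγ)/γ = 6.4295/6.5068 = 0.9881.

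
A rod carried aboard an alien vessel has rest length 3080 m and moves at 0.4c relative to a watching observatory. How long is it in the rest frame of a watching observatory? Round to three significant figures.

2820 m

Lorentz factor: γ = (1 − 0.16)^(−1/2) = 1.0911.
Length contraction: L = L₀/γ = 3080/1.0911 = 2820 m.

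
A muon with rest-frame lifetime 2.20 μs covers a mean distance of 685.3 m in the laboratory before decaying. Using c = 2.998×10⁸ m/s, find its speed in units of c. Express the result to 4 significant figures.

0.7205c

d = βγcτ ⇒ βγ = d/(cτ) = 685.3 m / (659.56 m) = 1.039.
β = (βγ)/√(1+(βγ)²) = 1.039/√2.07952 = 0.7205.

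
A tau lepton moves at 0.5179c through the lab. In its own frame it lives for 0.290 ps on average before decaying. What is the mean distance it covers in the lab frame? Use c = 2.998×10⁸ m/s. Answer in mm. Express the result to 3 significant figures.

γ = 1/√(1 − β²) = 1/√(1 − 0.26822041) = 1/√0.73177959 = 1/0.855441 = 1.169.
Lab-frame lifetime: Δt = γτ = 1.169 × 0.290 ps = 0.33901 ps.
Distance: d = vΔt = 0.5179 × 2.998×10⁸ m/s × 3.3901×10^-13 s = 5.26×10^-5 m = 0.0526 mm.

0.0526 mm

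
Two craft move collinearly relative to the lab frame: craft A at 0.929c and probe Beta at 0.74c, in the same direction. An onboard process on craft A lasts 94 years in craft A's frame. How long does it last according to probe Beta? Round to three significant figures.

Transform craft A's velocity into probe Beta's frame: (0.929 − 0.74)/(1 − 0.929·0.74) = 0.189/0.31254, so the relative speed is 0.60472c.
γ for this relative speed: γ = 1/√(1 − 0.365686) = 1.2556.
The clock on craft A records proper time, so probe Beta measures Δt = γΔτ = 1.2556 × 94 = 118 years.

118 years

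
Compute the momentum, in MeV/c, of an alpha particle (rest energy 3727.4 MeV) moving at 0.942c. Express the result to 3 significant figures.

10500 MeV/c

Lorentz factor: γ = (1 − 0.887364)^(−1/2) = 2.9796.
Momentum: p = γβ·mc = 2.9796 × 0.942 × 3727.4 MeV/c = 10500 MeV/c.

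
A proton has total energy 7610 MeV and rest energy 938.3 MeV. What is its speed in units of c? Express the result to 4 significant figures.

0.9924c

Total energy E = γmc² gives γ = 7610/938.3 = 8.1104.
Hence β = √(1 − 1/γ²) = √(1 − 0.0152025) = √0.9847975 = 0.9924.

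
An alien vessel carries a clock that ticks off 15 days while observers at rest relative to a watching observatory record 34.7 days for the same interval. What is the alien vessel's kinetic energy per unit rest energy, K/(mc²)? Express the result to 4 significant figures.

1.313

From Δt = γΔτ: γ = 34.7/15 = 2.31333.
Since K = (γ−1)mc², K/(mc²) = 2.31333 − 1 = 1.313.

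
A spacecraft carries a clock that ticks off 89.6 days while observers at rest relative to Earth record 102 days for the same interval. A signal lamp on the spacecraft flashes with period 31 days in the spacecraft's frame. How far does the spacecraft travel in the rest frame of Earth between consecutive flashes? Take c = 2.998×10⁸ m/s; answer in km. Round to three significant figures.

4.37×10^11 km

The time-dilation ratio gives γ = 102/89.6 = 1.13839.
β = √(1 − 1/γ²) = 0.47786. Lab-frame period = γτ = 1.13839×31 days = 35.29 days. Distance = βc × γτ = 0.47786 × 2.998×10⁸ m/s × 3049056 s = 4.3682×10^14 m = 4.37×10^11 km.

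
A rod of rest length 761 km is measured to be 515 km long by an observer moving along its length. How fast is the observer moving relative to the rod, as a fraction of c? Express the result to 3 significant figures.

Length contraction gives γ = L₀/L = 761/515 = 1.4777.
β = √(1 − 1/γ²) = √0.54204 = 0.736.

0.736c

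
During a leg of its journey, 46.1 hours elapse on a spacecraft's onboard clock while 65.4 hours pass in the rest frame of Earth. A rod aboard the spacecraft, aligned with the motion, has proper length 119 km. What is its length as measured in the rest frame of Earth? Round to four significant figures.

From Δt = γΔτ: γ = 65.4/46.1 = 1.41866.
L = L₀/γ = 119/1.41866 = 83.88 km.

83.88 km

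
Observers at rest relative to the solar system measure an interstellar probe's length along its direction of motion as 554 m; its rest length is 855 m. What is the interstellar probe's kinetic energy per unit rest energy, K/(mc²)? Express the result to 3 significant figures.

From L = L₀/γ: γ = 855/554 = 1.54332.
K/(mc²) = γ − 1 = 1.54332 − 1 = 0.543.

0.543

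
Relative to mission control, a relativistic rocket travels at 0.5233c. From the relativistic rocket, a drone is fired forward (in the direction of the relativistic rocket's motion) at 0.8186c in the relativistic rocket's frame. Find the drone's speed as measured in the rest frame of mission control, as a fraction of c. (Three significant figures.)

0.939c

In units of c, u = (u' + v)/(1 + u'v) with u' = 0.8186 and v = 0.5233.
Numerator: 0.8186 + 0.5233 = 1.3419. Denominator: 1 + (0.8186)(0.5233) = 1.42837338.
u = 1.3419/1.42837338 = 0.93946, so the speed is 0.939c.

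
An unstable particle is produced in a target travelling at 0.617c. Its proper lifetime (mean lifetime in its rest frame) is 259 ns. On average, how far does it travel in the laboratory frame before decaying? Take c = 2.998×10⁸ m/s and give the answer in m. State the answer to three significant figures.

60.9 m

Lorentz factor: γ = (1 − 0.380689)^(−1/2) = 1.2707.
Lab-frame lifetime: Δt = γτ = 1.2707 × 259 ns = 329.11 ns.
Distance: d = vΔt = 0.617 × 2.998×10⁸ m/s × 3.2911×10^-7 s = 60.9 m.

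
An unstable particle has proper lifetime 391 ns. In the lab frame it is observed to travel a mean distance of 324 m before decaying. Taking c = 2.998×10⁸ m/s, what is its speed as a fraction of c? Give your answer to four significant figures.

0.9403c

Let x = d/(cτ) = 324.0 m / (2.998×10⁸ m/s × 3.910×10^-7 s) = 2.764. Since d = βγcτ, x = βγ = β/√(1−β²).
Solving: β² = x²/(1+x²) = 7.6397/8.6397 = 0.884255, so β = 0.9403.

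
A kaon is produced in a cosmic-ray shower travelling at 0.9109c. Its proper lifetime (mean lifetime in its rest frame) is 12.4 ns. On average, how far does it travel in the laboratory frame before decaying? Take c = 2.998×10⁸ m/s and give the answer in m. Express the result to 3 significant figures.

γ = 1/√(1 − β²) = 1/√(1 − 0.82973881) = 1/√0.17026119 = 1/0.412627 = 2.4235.
Lab-frame lifetime: Δt = γτ = 2.4235 × 12.4 ns = 30.051 ns.
Distance: d = vΔt = 0.9109 × 2.998×10⁸ m/s × 3.0051×10^-8 s = 8.21 m.

8.21 m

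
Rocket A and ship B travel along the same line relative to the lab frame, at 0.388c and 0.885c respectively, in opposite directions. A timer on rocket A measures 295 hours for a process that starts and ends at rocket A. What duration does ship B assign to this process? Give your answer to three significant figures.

924 hours

Speed of rocket A in ship B's frame: u = (v_A + v_B)/(1 + v_A v_B/c²) = (0.388 + 0.885)/(1 + 0.388×0.885) = 1.273/1.34338 = 0.94761; |u| = 0.94761c.
At |u| = 0.94761c, γ = (1 − 0.897965)^(−1/2) = 3.1306.
The clock on rocket A records proper time, so ship B measures Δt = γΔτ = 3.1306 × 295 = 924 hours.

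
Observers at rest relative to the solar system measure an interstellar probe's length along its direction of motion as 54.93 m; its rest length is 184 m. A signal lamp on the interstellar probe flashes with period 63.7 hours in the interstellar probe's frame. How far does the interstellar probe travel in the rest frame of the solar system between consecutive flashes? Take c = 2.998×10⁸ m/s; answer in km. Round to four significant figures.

2.198×10^11 km

γ = L₀/L = 184/54.93 = 3.34972.
β = √(1 − 1/γ²) = 0.9544. Lab-frame period = γτ = 3.34972×63.7 hours = 213.38 hours. Distance = βc × γτ = 0.9544 × 2.998×10⁸ m/s × 768168 s = 2.1980×10^14 m = 2.198×10^11 km.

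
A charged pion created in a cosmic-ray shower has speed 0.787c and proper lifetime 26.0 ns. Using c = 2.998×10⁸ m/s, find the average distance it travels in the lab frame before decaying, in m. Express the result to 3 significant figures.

Lorentz factor: γ = (1 − 0.619369)^(−1/2) = 1.6209.
Lab-frame lifetime: Δt = γτ = 1.6209 × 26.0 ns = 42.143 ns.
Distance: d = vΔt = 0.787 × 2.998×10⁸ m/s × 4.2143×10^-8 s = 9.94 m.

9.94 m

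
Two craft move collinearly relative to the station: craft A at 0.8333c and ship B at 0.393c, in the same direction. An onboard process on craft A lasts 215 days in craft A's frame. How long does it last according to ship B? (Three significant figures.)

The velocity of craft A relative to ship B is (0.8333 − 0.393)c / (1 − 0.8333×0.393) = 0.65471c; relative speed 0.65471c.
γ for this relative speed: γ = 1/√(1 − 0.428645) = 1.323.
Craft A's interval is proper; time dilation gives Δt_B = γΔτ = 1.323 × 215 days = 284 days.

284 days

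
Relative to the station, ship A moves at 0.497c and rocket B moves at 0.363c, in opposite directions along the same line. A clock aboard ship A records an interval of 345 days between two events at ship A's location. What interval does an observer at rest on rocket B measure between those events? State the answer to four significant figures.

Transform ship A's velocity into rocket B's frame: (0.497 + 0.363)/(1 + 0.497·0.363) = 0.86/1.180411, so the relative speed is 0.72856c.
At |u| = 0.72856c, γ = (1 − 0.5308)^(−1/2) = 1.4599.
Ship A's interval is proper; time dilation gives Δt_B = γΔτ = 1.4599 × 345 days = 503.7 days.

503.7 days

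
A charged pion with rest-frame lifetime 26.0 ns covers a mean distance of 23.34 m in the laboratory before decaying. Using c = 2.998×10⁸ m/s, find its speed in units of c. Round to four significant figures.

Let x = d/(cτ) = 23.34 m / (2.998×10⁸ m/s × 2.600×10^-8 s) = 2.9943. Since d = βγcτ, x = βγ = β/√(1−β²).
Solving: β² = x²/(1+x²) = 8.96583/9.96583 = 0.899657, so β = 0.9485.

0.9485c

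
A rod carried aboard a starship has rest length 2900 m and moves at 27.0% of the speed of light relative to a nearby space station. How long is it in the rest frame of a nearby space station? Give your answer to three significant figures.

2790 m

γ = 1/√(1 − β²) = 1/√(1 − 0.0729) = 1/√0.9271 = 1/0.96286 = 1.0386.
Length contraction: L = L₀/γ = 2900/1.0386 = 2790 m.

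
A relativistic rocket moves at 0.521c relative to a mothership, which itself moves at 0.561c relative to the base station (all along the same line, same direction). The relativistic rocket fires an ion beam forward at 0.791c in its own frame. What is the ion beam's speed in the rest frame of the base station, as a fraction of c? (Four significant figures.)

0.9795c

First combine the ion beam and relativistic rocket (S''→S'): u₁ = (0.791 + 0.521)/(1 + 0.791×0.521) = 1.312/1.412111 = 0.92911.
Then combine with the mothership (S'→S): u = (0.92911 + 0.561)/(1 + 0.92911×0.561) = 1.49011/1.52123071 = 0.97954.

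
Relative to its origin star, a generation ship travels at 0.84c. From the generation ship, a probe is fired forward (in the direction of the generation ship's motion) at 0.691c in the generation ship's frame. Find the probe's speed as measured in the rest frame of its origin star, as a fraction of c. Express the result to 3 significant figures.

Relativistic velocity addition: u = (u' + v)/(1 + u'v/c²), with u' = 0.691c and v = 0.84c.
Numerator: 0.691 + 0.84 = 1.531. Denominator: 1 + (0.691)(0.84) = 1.58044.
u = 1.531/1.58044 = 0.96872, so the speed is 0.969c.

0.969c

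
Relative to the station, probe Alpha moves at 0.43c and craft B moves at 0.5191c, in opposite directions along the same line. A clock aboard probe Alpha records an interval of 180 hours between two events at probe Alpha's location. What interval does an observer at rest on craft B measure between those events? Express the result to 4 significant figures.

285.3 hours

Transform probe Alpha's velocity into craft B's frame: (0.43 + 0.5191)/(1 + 0.43·0.5191) = 0.9491/1.223213, so the relative speed is 0.77591c.
γ for this relative speed: γ = 1/√(1 − 0.602036) = 1.5852.
The clock on probe Alpha records proper time, so craft B measures Δt = γΔτ = 1.5852 × 180 = 285.3 hours.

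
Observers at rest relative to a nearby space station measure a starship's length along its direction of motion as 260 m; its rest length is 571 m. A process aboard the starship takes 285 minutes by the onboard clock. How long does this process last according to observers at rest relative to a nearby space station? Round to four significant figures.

From L = L₀/γ: γ = 571/260 = 2.19615.
Δt = γΔτ = 2.19615 × 285 = 625.9 minutes.

625.9 minutes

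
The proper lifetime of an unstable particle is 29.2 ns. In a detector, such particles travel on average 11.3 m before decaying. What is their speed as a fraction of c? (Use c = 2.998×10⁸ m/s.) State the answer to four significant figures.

0.7905c

Lab distance = (lab lifetime)·v = γτ·βc, so βγ = d/(cτ) = 11.30/(2.998×10⁸ × 2.920×10^-8) = 1.2908.
With βγ = 1.2908: γ² = 1 + (βγ)² = 2.66616, and β = (βγ)/γ = 1.2908/1.63284 = 0.7905.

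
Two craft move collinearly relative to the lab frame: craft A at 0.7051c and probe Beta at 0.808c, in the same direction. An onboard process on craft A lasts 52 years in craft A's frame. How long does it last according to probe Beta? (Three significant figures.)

53.6 years

The velocity of craft A relative to probe Beta is (0.7051 − 0.808)c / (1 − 0.7051×0.808) = −0.23915c; relative speed 0.23915c.
At |u| = 0.23915c, γ = (1 − 0.0571927)^(−1/2) = 1.0299.
Craft A's interval is proper; time dilation gives Δt_B = γΔτ = 1.0299 × 52 years = 53.6 years.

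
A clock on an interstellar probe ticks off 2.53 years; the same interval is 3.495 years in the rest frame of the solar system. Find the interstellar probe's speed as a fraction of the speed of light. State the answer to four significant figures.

0.6899c

γ = Δt/Δτ = 3.495/2.53 = 1.3814.
β = √(1 − 1/γ²) = √(1 − 0.524036) = √0.475964 = 0.6899.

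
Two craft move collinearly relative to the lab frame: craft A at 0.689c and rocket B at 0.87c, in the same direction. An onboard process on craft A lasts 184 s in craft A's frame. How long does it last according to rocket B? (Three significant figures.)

Transform craft A's velocity into rocket B's frame: (0.689 − 0.87)/(1 − 0.689·0.87) = −0.181/0.40057, so the relative speed is 0.45186c.
γ for this relative speed: γ = 1/√(1 − 0.204177) = 1.121.
The clock on craft A records proper time, so rocket B measures Δt = γΔτ = 1.121 × 184 = 206 s.

206 s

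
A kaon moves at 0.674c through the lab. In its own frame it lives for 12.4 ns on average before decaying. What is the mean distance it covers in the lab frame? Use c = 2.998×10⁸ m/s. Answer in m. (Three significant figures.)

3.39 m

With β = 0.674, γ = 1/√(1 − 0.674²) = 1/√0.545724 = 1.3537.
Lab-frame lifetime: Δt = γτ = 1.3537 × 12.4 ns = 16.786 ns.
Distance: d = vΔt = 0.674 × 2.998×10⁸ m/s × 1.6786×10^-8 s = 3.39 m.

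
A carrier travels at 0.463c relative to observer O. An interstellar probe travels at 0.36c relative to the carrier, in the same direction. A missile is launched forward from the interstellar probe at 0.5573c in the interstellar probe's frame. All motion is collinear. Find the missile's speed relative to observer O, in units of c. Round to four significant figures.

First combine the missile and interstellar probe (S''→S'): u₁ = (0.5573 + 0.36)/(1 + 0.5573×0.36) = 0.9173/1.200628 = 0.76402.
Then combine with the carrier (S'→S): u = (0.76402 + 0.463)/(1 + 0.76402×0.463) = 1.22702/1.35374126 = 0.90639.

0.9064c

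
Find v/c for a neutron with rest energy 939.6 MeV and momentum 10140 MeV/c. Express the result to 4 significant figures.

pc/(mc²) = 10140/939.6 = 10.792 = βγ = β/√(1−β²).
So β² = x²/(1 + x²) with x = 10.792: x² = 116.467, β² = 116.467/117.467 = 0.991487, β = 0.9957.

0.9957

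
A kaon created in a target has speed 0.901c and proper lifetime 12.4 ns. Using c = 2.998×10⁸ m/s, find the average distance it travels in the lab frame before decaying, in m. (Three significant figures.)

7.72 m

γ = 1/√(1 − β²) = 1/√(1 − 0.811801) = 1/√0.188199 = 1/0.433819 = 2.3051.
Lab-frame lifetime: Δt = γτ = 2.3051 × 12.4 ns = 28.583 ns.
Distance: d = vΔt = 0.901 × 2.998×10⁸ m/s × 2.8583×10^-8 s = 7.72 m.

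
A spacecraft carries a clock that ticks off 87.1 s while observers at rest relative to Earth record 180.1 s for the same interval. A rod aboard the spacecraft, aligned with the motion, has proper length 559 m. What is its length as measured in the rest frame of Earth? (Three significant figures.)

From Δt = γΔτ: γ = 180.1/87.1 = 2.06774.
L = L₀/γ = 559/2.06774 = 270 m.

270 m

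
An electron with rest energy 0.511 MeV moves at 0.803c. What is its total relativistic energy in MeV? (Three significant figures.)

0.857 MeV

β² = 0.644809, so γ = 1/√0.355191 = 1.6779.
Total energy: E = γmc² = 1.6779 × 0.511 MeV = 0.857 MeV.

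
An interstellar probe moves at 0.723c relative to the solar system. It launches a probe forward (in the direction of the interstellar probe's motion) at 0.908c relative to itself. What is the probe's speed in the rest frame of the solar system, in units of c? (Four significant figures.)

In units of c, u = (u' + v)/(1 + u'v) with u' = 0.908 and v = 0.723.
Numerator: 0.908 + 0.723 = 1.631. Denominator: 1 + (0.908)(0.723) = 1.656484.
u = 1.631/1.656484 = 0.98462, so the speed is 0.9846c.

0.9846c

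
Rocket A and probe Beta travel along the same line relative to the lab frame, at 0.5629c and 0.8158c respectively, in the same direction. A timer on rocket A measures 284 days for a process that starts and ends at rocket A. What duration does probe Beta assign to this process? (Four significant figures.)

The velocity of rocket A relative to probe Beta is (0.5629 − 0.8158)c / (1 − 0.5629×0.8158) = −0.46765c; relative speed 0.46765c.
At |u| = 0.46765c, γ = (1 − 0.218697)^(−1/2) = 1.1313.
The clock on rocket A records proper time, so probe Beta measures Δt = γΔτ = 1.1313 × 284 = 321.3 days.

321.3 days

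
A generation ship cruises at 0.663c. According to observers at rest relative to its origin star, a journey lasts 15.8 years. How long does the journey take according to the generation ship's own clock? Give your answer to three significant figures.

11.8 years

γ = 1/√(1 − β²) = 1/√(1 − 0.439569) = 1/√0.560431 = 1/0.748619 = 1.3358.
The moving clock records proper time: Δτ = Δt/γ = 15.8/1.3358 = 11.8 years.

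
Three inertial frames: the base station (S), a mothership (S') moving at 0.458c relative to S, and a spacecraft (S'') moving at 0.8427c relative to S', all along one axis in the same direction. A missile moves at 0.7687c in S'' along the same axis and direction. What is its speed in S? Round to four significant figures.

0.9917c

Apply u = (u'+v)/(1+u'v) twice. Missile in the mothership frame: (0.7687+0.8427)/(1+0.7687·0.8427) = 1.6114/1.64778349 = 0.97792c.
That velocity, transformed to the rest frame of the base station: (0.97792+0.458)/(1+0.97792·0.458) = 1.43592/1.44788736 = 0.99173c.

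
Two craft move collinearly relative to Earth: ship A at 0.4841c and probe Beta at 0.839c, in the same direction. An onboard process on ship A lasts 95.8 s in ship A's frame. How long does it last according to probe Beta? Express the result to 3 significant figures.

Transform ship A's velocity into probe Beta's frame: (0.4841 − 0.839)/(1 − 0.4841·0.839) = −0.3549/0.5938401, so the relative speed is 0.59764c.
At |u| = 0.59764c, γ = (1 − 0.357174)^(−1/2) = 1.2472.
The clock on ship A records proper time, so probe Beta measures Δt = γΔτ = 1.2472 × 95.8 = 119 s.

119 s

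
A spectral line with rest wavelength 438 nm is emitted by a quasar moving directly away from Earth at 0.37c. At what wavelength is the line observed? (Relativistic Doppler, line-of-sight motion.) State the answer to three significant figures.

646 nm

Relativistic Doppler for wavelength: λ_obs = λ_src · √((1+β)/(1−β)).
With β = 0.37: factor = √(1.37/0.63) = 1.4747.
λ_obs = 438 × 1.4747 = 646 nm.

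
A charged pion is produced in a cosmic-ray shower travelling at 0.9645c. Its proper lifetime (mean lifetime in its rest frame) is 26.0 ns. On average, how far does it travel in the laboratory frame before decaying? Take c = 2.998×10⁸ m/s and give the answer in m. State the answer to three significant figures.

28.5 m

With β = 0.9645, γ = 1/√(1 − 0.9645²) = 1/√0.06973975 = 3.7867.
Lab-frame lifetime: Δt = γτ = 3.7867 × 26.0 ns = 98.454 ns.
Distance: d = vΔt = 0.9645 × 2.998×10⁸ m/s × 9.8454×10^-8 s = 28.5 m.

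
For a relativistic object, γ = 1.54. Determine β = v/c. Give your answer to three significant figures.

0.760

β = √(1 − 1/γ²) = √(1 − 1/2.3716) = √0.578344 = 0.760.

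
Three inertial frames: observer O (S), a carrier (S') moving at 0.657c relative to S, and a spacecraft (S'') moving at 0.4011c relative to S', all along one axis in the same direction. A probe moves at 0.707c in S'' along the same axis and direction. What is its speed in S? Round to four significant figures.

Apply u = (u'+v)/(1+u'v) twice. Probe in the carrier frame: (0.707+0.4011)/(1+0.707·0.4011) = 1.1081/1.2835777 = 0.86329c.
That velocity, transformed to the rest frame of observer O: (0.86329+0.657)/(1+0.86329·0.657) = 1.52029/1.56718153 = 0.97008c.

0.9701c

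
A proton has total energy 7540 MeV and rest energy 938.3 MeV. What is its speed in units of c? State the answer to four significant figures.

0.9922c

Total energy E = γmc² gives γ = 7540/938.3 = 8.0358.
Hence β = √(1 − 1/γ²) = √(1 − 0.0154861) = √0.9845139 = 0.9922.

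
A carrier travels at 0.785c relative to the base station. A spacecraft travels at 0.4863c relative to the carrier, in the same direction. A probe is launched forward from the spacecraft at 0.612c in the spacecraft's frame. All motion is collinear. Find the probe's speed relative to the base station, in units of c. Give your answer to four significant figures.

First combine the probe and spacecraft (S''→S'): u₁ = (0.612 + 0.4863)/(1 + 0.612×0.4863) = 1.0983/1.2976156 = 0.8464.
Then combine with the carrier (S'→S): u = (0.8464 + 0.785)/(1 + 0.8464×0.785) = 1.6314/1.664424 = 0.98016.

0.9802c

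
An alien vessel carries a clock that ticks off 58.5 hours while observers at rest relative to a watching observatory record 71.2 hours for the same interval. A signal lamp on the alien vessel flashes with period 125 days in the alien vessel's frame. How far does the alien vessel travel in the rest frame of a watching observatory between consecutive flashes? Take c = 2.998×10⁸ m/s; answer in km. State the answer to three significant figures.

γ = Δt/Δτ = 71.2/58.5 = 1.21709.
β = √(1 − 1/γ²) = 0.57002. Lab-frame period = γτ = 1.21709×125 days = 152.14 days. Distance = βc × γτ = 0.57002 × 2.998×10⁸ m/s × 13144896 s = 2.2464×10^15 m = 2.25×10^12 km.

2.25×10^12 km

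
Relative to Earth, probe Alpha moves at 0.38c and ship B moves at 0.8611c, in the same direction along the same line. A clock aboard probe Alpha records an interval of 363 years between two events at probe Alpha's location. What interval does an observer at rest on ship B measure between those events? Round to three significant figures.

Transform probe Alpha's velocity into ship B's frame: (0.38 − 0.8611)/(1 − 0.38·0.8611) = −0.4811/0.672782, so the relative speed is 0.71509c.
γ for this relative speed: γ = 1/√(1 − 0.511354) = 1.4305.
Probe Alpha's interval is proper; time dilation gives Δt_B = γΔτ = 1.4305 × 363 years = 519 years.

519 years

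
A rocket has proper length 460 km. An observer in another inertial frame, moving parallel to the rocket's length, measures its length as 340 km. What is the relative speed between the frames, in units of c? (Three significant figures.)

Length contraction gives γ = L₀/L = 460/340 = 1.3529.
β = √(1 − 1/γ²) = √0.453653 = 0.674.

0.674c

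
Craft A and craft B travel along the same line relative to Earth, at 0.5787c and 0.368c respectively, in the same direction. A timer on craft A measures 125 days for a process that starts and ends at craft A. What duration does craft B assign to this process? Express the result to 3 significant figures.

Speed of craft A in craft B's frame: u = (v_A − v_B)/(1 − v_A v_B/c²) = (0.5787 − 0.368)/(1 − 0.5787×0.368) = 0.2107/0.7870384 = 0.26771; |u| = 0.26771c.
γ for this relative speed: γ = 1/√(1 − 0.0716686) = 1.0379.
The clock on craft A records proper time, so craft B measures Δt = γΔτ = 1.0379 × 125 = 130 days.

130 days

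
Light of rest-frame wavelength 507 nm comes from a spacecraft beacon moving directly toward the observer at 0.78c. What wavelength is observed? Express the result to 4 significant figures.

178.2 nm

Relativistic Doppler for wavelength: λ_obs = λ_src · √((1−β)/(1+β)).
With β = 0.78: factor = √(0.22/1.78) = 0.35156.
λ_obs = 507 × 0.35156 = 178.2 nm.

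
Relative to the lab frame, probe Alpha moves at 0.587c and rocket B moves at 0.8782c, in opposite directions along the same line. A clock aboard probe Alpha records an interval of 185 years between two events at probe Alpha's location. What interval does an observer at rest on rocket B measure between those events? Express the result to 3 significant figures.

724 years

Speed of probe Alpha in rocket B's frame: u = (v_A + v_B)/(1 + v_A v_B/c²) = (0.587 + 0.8782)/(1 + 0.587×0.8782) = 1.4652/1.5155034 = 0.96681; |u| = 0.96681c.
γ for this relative speed: γ = 1/√(1 − 0.934722) = 3.914.
The clock on probe Alpha records proper time, so rocket B measures Δt = γΔτ = 3.914 × 185 = 724 years.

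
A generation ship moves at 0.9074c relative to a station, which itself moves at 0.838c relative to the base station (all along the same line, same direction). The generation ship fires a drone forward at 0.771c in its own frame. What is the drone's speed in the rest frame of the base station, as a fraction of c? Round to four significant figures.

Apply u = (u'+v)/(1+u'v) twice. Drone in the station frame: (0.771+0.9074)/(1+0.771·0.9074) = 1.6784/1.6996054 = 0.98752c.
That velocity, transformed to the rest frame of the base station: (0.98752+0.838)/(1+0.98752·0.838) = 1.82552/1.82754176 = 0.99889c.

0.9989c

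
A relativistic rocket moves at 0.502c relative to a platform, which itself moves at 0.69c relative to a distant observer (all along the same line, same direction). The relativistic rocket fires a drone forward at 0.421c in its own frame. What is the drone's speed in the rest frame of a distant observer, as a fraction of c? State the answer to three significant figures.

0.952c

Apply u = (u'+v)/(1+u'v) twice. Drone in the platform frame: (0.421+0.502)/(1+0.421·0.502) = 0.923/1.211342 = 0.76196c.
That velocity, transformed to the rest frame of a distant observer: (0.76196+0.69)/(1+0.76196·0.69) = 1.45196/1.5257524 = 0.95164c.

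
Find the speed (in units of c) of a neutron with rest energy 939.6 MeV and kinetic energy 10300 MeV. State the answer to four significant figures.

0.9965c

K = (γ−1)mc², so γ = 1 + 10300/939.6 = 11.962.
Then v/c = √(1 − γ⁻²) = √(1 − 0.00698864) = √0.99301136 = 0.9965.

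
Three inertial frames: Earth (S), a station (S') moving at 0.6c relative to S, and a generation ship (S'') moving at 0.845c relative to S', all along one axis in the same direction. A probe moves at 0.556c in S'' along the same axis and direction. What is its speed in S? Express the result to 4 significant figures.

0.9881c

First combine the probe and generation ship (S''→S'): u₁ = (0.556 + 0.845)/(1 + 0.556×0.845) = 1.401/1.46982 = 0.95318.
Then combine with the station (S'→S): u = (0.95318 + 0.6)/(1 + 0.95318×0.6) = 1.55318/1.571908 = 0.98809.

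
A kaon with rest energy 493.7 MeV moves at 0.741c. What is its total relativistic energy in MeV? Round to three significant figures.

γ = 1/√(1 − β²) = 1/√(1 − 0.549081) = 1/√0.450919 = 1/0.671505 = 1.4892.
Total energy: E = γmc² = 1.4892 × 493.7 MeV = 735 MeV.

735 MeV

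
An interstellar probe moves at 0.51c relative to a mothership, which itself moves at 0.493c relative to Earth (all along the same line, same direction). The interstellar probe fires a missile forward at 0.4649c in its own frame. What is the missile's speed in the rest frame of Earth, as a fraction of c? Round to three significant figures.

First combine the missile and interstellar probe (S''→S'): u₁ = (0.4649 + 0.51)/(1 + 0.4649×0.51) = 0.9749/1.237099 = 0.78805.
Then combine with the mothership (S'→S): u = (0.78805 + 0.493)/(1 + 0.78805×0.493) = 1.28105/1.38850865 = 0.92261.

0.923c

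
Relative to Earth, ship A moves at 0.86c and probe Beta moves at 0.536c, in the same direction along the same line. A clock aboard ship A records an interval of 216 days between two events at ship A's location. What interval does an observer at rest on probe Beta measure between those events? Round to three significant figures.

Transform ship A's velocity into probe Beta's frame: (0.86 − 0.536)/(1 − 0.86·0.536) = 0.324/0.53904, so the relative speed is 0.60107c.
γ for this relative speed: γ = 1/√(1 − 0.361285) = 1.2513.
Ship A's interval is proper; time dilation gives Δt_B = γΔτ = 1.2513 × 216 days = 270 days.

270 days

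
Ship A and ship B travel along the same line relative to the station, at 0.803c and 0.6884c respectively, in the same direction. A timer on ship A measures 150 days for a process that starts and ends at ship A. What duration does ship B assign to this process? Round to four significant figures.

155.2 days

The velocity of ship A relative to ship B is (0.803 − 0.6884)c / (1 − 0.803×0.6884) = 0.25625c; relative speed 0.25625c.
At |u| = 0.25625c, γ = (1 − 0.0656641)^(−1/2) = 1.0345.
The clock on ship A records proper time, so ship B measures Δt = γΔτ = 1.0345 × 150 = 155.2 days.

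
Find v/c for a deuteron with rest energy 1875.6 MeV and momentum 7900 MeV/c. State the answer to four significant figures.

0.9730

pc/(mc²) = 7900/1875.6 = 4.212 = βγ = β/√(1−β²).
So β² = x²/(1 + x²) with x = 4.212: x² = 17.7409, β² = 17.7409/18.7409 = 0.946641, β = 0.9730.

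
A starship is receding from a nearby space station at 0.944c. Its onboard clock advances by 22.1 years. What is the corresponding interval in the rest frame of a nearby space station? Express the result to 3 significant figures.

67.0 years

With β = 0.944, γ = 1/√(1 − 0.944²) = 1/√0.108864 = 3.0308.
Time dilation: Δt = γ·Δτ = 3.0308 × 22.1 = 67.0 years.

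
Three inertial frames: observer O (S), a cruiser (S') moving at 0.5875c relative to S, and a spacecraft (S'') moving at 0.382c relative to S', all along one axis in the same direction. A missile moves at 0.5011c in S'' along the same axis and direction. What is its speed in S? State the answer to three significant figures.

0.926c

First combine the missile and spacecraft (S''→S'): u₁ = (0.5011 + 0.382)/(1 + 0.5011×0.382) = 0.8831/1.1914202 = 0.74122.
Then combine with the cruiser (S'→S): u = (0.74122 + 0.5875)/(1 + 0.74122×0.5875) = 1.32872/1.43546675 = 0.92564.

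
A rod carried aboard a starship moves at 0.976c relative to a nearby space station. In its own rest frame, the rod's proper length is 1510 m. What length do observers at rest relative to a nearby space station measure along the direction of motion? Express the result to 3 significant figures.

Lorentz factor: γ = (1 − 0.952576)^(−1/2) = 4.592.
Length contraction: L = L₀/γ = 1510/4.592 = 329 m.

329 m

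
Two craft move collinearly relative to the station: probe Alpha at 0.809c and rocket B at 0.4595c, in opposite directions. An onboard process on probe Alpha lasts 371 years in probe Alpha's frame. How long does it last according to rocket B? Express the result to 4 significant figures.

Speed of probe Alpha in rocket B's frame: u = (v_A + v_B)/(1 + v_A v_B/c²) = (0.809 + 0.4595)/(1 + 0.809×0.4595) = 1.2685/1.3717355 = 0.92474; |u| = 0.92474c.
γ for this relative speed: γ = 1/√(1 − 0.855144) = 2.6274.
The clock on probe Alpha records proper time, so rocket B measures Δt = γΔτ = 2.6274 × 371 = 974.8 years.

974.8 years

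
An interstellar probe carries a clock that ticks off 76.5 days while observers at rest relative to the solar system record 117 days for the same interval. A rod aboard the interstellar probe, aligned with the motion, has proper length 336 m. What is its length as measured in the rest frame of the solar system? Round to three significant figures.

220 m

γ = Δt/Δτ = 117/76.5 = 1.52941.
L = L₀/γ = 336/1.52941 = 220 m.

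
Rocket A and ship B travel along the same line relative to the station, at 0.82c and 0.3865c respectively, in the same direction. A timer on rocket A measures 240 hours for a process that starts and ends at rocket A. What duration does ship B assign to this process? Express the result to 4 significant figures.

Speed of rocket A in ship B's frame: u = (v_A − v_B)/(1 − v_A v_B/c²) = (0.82 − 0.3865)/(1 − 0.82×0.3865) = 0.4335/0.68307 = 0.63463; |u| = 0.63463c.
γ for this relative speed: γ = 1/√(1 − 0.402755) = 1.294.
The clock on rocket A records proper time, so ship B measures Δt = γΔτ = 1.294 × 240 = 310.6 hours.

310.6 hours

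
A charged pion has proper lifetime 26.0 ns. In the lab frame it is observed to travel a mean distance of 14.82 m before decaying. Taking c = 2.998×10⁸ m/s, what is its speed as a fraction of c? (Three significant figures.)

0.885c

Lab distance = (lab lifetime)·v = γτ·βc, so βγ = d/(cτ) = 14.82/(2.998×10⁸ × 2.600×10^-8) = 1.9013.
With βγ = 1.9013: γ² = 1 + (βγ)² = 4.61494, and β = (βγ)/γ = 1.9013/2.14824 = 0.885.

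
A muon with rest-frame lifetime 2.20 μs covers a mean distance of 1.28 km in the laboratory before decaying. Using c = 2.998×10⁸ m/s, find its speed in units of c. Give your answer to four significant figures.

0.8889c

Lab distance = (lab lifetime)·v = γτ·βc, so βγ = d/(cτ) = 1280/(2.998×10⁸ × 2.200×10^-6) = 1.9407.
With βγ = 1.9407: γ² = 1 + (βγ)² = 4.76632, and β = (βγ)/γ = 1.9407/2.18319 = 0.8889.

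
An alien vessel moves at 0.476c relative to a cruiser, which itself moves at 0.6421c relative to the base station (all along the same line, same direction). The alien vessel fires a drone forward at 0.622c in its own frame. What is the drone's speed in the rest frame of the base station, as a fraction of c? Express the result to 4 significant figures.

0.9646c

First combine the drone and alien vessel (S''→S'): u₁ = (0.622 + 0.476)/(1 + 0.622×0.476) = 1.098/1.296072 = 0.84718.
Then combine with the cruiser (S'→S): u = (0.84718 + 0.6421)/(1 + 0.84718×0.6421) = 1.48928/1.543974278 = 0.96458.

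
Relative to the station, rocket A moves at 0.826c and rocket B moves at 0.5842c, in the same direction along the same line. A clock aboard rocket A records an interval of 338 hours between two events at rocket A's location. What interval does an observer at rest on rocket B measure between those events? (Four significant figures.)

Transform rocket A's velocity into rocket B's frame: (0.826 − 0.5842)/(1 − 0.826·0.5842) = 0.2418/0.5174508, so the relative speed is 0.46729c.
At |u| = 0.46729c, γ = (1 − 0.21836)^(−1/2) = 1.1311.
Rocket A's interval is proper; time dilation gives Δt_B = γΔτ = 1.1311 × 338 hours = 382.3 hours.

382.3 hours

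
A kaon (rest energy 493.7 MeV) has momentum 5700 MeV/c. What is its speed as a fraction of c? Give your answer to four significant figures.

pc/(mc²) = 5700/493.7 = 11.545 = βγ = β/√(1−β²).
So β² = x²/(1 + x²) with x = 11.545: x² = 133.287, β² = 133.287/134.287 = 0.992553, β = 0.9963.

0.9963c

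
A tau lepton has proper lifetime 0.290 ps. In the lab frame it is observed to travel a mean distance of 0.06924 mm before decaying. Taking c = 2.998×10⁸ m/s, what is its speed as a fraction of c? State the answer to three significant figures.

d = βγcτ ⇒ βγ = d/(cτ) = 6.924×10^-5 m / (8.6942×10^-5 m) = 0.79639.
β = (βγ)/√(1+(βγ)²) = 0.79639/√1.634237 = 0.623.

0.623c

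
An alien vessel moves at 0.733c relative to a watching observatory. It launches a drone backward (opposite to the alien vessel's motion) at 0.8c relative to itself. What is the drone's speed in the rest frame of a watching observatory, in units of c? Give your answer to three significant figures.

In units of c, u = (u' + v)/(1 + u'v) with u' = −0.8 and v = 0.733.
Numerator: −0.8 + 0.733 = −0.067. Denominator: 1 + (−0.8)(0.733) = 0.4136.
u = −0.067/0.4136 = −0.16199, so the speed is 0.162c.

0.162c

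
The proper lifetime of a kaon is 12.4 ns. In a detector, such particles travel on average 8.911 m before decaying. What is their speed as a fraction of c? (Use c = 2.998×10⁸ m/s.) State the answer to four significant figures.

Let x = d/(cτ) = 8.911 m / (2.998×10⁸ m/s × 1.240×10^-8 s) = 2.397. Since d = βγcτ, x = βγ = β/√(1−β²).
Solving: β² = x²/(1+x²) = 5.74561/6.74561 = 0.851755, so β = 0.9229.

0.9229c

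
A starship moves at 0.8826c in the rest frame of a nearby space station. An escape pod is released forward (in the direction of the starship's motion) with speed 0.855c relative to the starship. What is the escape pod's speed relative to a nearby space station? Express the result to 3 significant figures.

0.990c

In units of c, u = (u' + v)/(1 + u'v) with u' = 0.855 and v = 0.8826.
Numerator: 0.855 + 0.8826 = 1.7376. Denominator: 1 + (0.855)(0.8826) = 1.754623.
u = 1.7376/1.754623 = 0.9903, so the speed is 0.990c.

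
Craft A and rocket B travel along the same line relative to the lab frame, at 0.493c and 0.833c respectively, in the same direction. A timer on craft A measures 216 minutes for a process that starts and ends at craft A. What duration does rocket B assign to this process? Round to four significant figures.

264.4 minutes

The velocity of craft A relative to rocket B is (0.493 − 0.833)c / (1 − 0.493×0.833) = −0.57693c; relative speed 0.57693c.
At |u| = 0.57693c, γ = (1 − 0.332848)^(−1/2) = 1.2243.
The clock on craft A records proper time, so rocket B measures Δt = γΔτ = 1.2243 × 216 = 264.4 minutes.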